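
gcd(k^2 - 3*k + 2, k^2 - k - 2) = k - 2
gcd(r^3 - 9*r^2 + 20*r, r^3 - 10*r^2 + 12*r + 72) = 1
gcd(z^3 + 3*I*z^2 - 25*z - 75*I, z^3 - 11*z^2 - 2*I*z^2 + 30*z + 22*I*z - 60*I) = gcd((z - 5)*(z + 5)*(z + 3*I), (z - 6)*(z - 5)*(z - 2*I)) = z - 5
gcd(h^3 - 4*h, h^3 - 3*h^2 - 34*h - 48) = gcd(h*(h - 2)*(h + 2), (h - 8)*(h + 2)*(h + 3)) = h + 2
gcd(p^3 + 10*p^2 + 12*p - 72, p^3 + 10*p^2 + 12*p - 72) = p^3 + 10*p^2 + 12*p - 72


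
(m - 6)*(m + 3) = m^2 - 3*m - 18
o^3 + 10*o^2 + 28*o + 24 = (o + 2)^2*(o + 6)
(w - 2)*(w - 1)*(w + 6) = w^3 + 3*w^2 - 16*w + 12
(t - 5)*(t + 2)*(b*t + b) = b*t^3 - 2*b*t^2 - 13*b*t - 10*b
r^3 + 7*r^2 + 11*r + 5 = (r + 1)^2*(r + 5)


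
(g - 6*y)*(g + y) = g^2 - 5*g*y - 6*y^2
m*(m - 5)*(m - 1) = m^3 - 6*m^2 + 5*m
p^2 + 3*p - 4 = (p - 1)*(p + 4)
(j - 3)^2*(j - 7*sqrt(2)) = j^3 - 7*sqrt(2)*j^2 - 6*j^2 + 9*j + 42*sqrt(2)*j - 63*sqrt(2)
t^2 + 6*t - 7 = (t - 1)*(t + 7)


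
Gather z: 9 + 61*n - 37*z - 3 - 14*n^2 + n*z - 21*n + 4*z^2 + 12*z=-14*n^2 + 40*n + 4*z^2 + z*(n - 25) + 6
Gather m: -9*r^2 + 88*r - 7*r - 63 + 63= -9*r^2 + 81*r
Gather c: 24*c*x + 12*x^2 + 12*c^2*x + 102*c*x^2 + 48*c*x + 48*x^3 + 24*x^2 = 12*c^2*x + c*(102*x^2 + 72*x) + 48*x^3 + 36*x^2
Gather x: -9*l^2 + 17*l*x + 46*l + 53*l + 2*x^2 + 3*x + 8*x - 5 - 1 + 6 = -9*l^2 + 99*l + 2*x^2 + x*(17*l + 11)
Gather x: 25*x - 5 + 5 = 25*x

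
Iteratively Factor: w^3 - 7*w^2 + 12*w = (w - 4)*(w^2 - 3*w) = (w - 4)*(w - 3)*(w)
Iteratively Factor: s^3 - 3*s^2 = (s)*(s^2 - 3*s) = s*(s - 3)*(s)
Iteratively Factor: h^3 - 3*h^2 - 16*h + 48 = (h - 4)*(h^2 + h - 12) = (h - 4)*(h - 3)*(h + 4)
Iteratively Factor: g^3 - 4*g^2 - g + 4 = (g - 1)*(g^2 - 3*g - 4) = (g - 4)*(g - 1)*(g + 1)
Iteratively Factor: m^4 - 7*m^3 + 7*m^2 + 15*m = (m)*(m^3 - 7*m^2 + 7*m + 15) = m*(m - 3)*(m^2 - 4*m - 5) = m*(m - 5)*(m - 3)*(m + 1)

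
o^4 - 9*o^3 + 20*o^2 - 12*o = o*(o - 6)*(o - 2)*(o - 1)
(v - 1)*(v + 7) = v^2 + 6*v - 7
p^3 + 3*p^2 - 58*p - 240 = (p - 8)*(p + 5)*(p + 6)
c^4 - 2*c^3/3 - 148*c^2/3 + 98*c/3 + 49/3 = (c - 7)*(c - 1)*(c + 1/3)*(c + 7)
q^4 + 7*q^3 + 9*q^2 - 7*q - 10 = (q - 1)*(q + 1)*(q + 2)*(q + 5)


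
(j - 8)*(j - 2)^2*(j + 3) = j^4 - 9*j^3 + 76*j - 96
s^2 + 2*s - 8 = (s - 2)*(s + 4)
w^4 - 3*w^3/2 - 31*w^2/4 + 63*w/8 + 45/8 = (w - 3)*(w - 3/2)*(w + 1/2)*(w + 5/2)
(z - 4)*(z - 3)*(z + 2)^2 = z^4 - 3*z^3 - 12*z^2 + 20*z + 48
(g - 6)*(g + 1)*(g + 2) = g^3 - 3*g^2 - 16*g - 12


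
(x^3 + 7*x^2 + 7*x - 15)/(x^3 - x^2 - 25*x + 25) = (x + 3)/(x - 5)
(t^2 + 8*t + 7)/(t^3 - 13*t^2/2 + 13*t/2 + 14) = 2*(t + 7)/(2*t^2 - 15*t + 28)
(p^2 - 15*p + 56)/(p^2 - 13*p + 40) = (p - 7)/(p - 5)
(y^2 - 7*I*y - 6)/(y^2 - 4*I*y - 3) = (y - 6*I)/(y - 3*I)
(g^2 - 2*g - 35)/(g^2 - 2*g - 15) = (-g^2 + 2*g + 35)/(-g^2 + 2*g + 15)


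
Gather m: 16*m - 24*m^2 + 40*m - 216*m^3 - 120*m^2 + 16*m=-216*m^3 - 144*m^2 + 72*m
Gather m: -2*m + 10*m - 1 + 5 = 8*m + 4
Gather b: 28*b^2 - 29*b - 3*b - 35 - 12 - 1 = 28*b^2 - 32*b - 48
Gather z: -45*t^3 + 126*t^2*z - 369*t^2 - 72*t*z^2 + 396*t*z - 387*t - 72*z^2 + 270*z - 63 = -45*t^3 - 369*t^2 - 387*t + z^2*(-72*t - 72) + z*(126*t^2 + 396*t + 270) - 63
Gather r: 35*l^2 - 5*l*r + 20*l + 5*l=35*l^2 - 5*l*r + 25*l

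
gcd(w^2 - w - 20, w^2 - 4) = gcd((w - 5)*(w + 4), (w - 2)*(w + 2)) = 1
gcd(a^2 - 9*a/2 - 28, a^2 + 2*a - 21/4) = a + 7/2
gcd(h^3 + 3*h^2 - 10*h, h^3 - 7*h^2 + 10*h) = h^2 - 2*h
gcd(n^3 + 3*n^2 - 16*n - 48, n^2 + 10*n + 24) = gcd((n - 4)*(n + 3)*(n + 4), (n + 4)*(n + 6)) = n + 4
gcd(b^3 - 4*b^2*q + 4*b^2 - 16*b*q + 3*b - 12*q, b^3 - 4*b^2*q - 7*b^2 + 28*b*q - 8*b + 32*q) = -b^2 + 4*b*q - b + 4*q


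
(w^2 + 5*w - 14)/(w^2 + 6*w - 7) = (w - 2)/(w - 1)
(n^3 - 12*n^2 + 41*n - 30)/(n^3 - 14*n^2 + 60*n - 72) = (n^2 - 6*n + 5)/(n^2 - 8*n + 12)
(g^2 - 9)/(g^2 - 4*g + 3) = (g + 3)/(g - 1)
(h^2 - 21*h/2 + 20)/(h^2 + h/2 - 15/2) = (h - 8)/(h + 3)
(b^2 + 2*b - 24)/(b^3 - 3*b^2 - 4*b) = (b + 6)/(b*(b + 1))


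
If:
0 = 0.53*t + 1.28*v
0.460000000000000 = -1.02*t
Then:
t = -0.45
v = 0.19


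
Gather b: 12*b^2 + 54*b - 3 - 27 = 12*b^2 + 54*b - 30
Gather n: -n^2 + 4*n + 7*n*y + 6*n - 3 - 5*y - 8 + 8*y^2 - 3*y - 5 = -n^2 + n*(7*y + 10) + 8*y^2 - 8*y - 16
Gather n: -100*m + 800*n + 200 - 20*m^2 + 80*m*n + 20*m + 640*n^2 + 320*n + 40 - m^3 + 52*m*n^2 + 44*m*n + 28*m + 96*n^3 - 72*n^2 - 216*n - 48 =-m^3 - 20*m^2 - 52*m + 96*n^3 + n^2*(52*m + 568) + n*(124*m + 904) + 192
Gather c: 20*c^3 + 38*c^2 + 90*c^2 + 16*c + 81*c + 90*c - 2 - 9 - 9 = 20*c^3 + 128*c^2 + 187*c - 20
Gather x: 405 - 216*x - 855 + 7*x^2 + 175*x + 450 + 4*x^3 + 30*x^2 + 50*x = 4*x^3 + 37*x^2 + 9*x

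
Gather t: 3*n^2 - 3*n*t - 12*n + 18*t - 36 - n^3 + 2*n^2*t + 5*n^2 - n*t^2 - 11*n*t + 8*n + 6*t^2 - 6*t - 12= -n^3 + 8*n^2 - 4*n + t^2*(6 - n) + t*(2*n^2 - 14*n + 12) - 48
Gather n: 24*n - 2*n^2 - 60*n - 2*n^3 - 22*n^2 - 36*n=-2*n^3 - 24*n^2 - 72*n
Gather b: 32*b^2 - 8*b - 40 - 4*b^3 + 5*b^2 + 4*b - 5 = -4*b^3 + 37*b^2 - 4*b - 45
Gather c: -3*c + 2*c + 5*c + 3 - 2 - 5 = 4*c - 4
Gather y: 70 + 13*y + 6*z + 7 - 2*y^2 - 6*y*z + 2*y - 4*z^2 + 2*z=-2*y^2 + y*(15 - 6*z) - 4*z^2 + 8*z + 77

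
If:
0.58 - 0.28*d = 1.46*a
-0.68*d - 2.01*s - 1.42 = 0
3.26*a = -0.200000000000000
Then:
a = -0.06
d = 2.39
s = -1.52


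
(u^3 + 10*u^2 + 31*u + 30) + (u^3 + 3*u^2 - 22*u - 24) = 2*u^3 + 13*u^2 + 9*u + 6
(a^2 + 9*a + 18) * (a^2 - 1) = a^4 + 9*a^3 + 17*a^2 - 9*a - 18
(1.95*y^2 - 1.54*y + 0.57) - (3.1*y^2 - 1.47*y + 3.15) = -1.15*y^2 - 0.0700000000000001*y - 2.58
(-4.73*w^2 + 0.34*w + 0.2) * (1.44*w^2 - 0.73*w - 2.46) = -6.8112*w^4 + 3.9425*w^3 + 11.6756*w^2 - 0.9824*w - 0.492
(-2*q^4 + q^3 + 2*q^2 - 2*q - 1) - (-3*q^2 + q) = -2*q^4 + q^3 + 5*q^2 - 3*q - 1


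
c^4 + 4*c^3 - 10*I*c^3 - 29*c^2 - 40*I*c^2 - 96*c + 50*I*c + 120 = (c - 1)*(c + 5)*(c - 6*I)*(c - 4*I)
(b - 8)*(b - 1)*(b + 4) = b^3 - 5*b^2 - 28*b + 32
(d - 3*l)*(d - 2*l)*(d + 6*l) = d^3 + d^2*l - 24*d*l^2 + 36*l^3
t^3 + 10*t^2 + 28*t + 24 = (t + 2)^2*(t + 6)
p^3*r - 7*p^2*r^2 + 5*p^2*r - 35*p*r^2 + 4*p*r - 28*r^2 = (p + 4)*(p - 7*r)*(p*r + r)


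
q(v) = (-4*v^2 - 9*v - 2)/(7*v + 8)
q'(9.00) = -0.58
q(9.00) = -5.73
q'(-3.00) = -0.70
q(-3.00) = 0.85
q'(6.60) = -0.58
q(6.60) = -4.35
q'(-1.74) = -1.80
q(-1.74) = -0.37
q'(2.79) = -0.60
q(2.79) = -2.12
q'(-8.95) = -0.58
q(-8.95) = 4.43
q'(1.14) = -0.66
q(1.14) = -1.09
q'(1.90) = -0.62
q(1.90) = -1.57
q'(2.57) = -0.60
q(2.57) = -1.98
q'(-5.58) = -0.59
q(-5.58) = 2.46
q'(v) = (-8*v - 9)/(7*v + 8) - 7*(-4*v^2 - 9*v - 2)/(7*v + 8)^2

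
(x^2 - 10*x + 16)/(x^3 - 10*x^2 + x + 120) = (x - 2)/(x^2 - 2*x - 15)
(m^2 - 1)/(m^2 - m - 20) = (1 - m^2)/(-m^2 + m + 20)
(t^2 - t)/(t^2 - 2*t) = (t - 1)/(t - 2)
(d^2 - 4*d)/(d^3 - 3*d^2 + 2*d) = (d - 4)/(d^2 - 3*d + 2)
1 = 1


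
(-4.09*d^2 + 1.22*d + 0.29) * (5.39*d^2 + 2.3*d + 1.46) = -22.0451*d^4 - 2.8312*d^3 - 1.6023*d^2 + 2.4482*d + 0.4234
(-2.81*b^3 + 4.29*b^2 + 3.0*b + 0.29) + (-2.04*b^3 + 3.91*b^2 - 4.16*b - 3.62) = -4.85*b^3 + 8.2*b^2 - 1.16*b - 3.33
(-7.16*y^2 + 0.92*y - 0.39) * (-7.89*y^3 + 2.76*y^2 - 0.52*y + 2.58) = 56.4924*y^5 - 27.0204*y^4 + 9.3395*y^3 - 20.0276*y^2 + 2.5764*y - 1.0062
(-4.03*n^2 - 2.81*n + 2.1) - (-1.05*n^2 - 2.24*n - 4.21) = -2.98*n^2 - 0.57*n + 6.31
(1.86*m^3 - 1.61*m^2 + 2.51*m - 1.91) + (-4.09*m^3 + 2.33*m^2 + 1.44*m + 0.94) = -2.23*m^3 + 0.72*m^2 + 3.95*m - 0.97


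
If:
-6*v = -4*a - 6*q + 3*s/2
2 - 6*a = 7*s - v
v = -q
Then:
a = 171*v/74 + 3/37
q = -v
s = 8/37 - 68*v/37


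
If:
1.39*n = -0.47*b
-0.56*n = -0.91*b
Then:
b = 0.00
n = 0.00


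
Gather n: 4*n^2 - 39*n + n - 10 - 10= 4*n^2 - 38*n - 20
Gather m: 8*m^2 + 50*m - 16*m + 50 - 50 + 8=8*m^2 + 34*m + 8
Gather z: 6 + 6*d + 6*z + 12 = 6*d + 6*z + 18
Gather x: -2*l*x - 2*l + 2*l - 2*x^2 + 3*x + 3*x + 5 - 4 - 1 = -2*x^2 + x*(6 - 2*l)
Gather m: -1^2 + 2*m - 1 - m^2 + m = -m^2 + 3*m - 2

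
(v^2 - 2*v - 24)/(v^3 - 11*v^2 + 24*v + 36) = (v + 4)/(v^2 - 5*v - 6)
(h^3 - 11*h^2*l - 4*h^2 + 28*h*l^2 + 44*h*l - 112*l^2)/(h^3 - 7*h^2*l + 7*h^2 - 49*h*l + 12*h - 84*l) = (h^2 - 4*h*l - 4*h + 16*l)/(h^2 + 7*h + 12)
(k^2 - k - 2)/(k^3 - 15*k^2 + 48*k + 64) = (k - 2)/(k^2 - 16*k + 64)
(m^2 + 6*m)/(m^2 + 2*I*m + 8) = m*(m + 6)/(m^2 + 2*I*m + 8)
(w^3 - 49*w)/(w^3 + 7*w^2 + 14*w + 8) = w*(w^2 - 49)/(w^3 + 7*w^2 + 14*w + 8)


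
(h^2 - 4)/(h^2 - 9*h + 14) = (h + 2)/(h - 7)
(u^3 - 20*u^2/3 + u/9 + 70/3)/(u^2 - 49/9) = (3*u^2 - 13*u - 30)/(3*u + 7)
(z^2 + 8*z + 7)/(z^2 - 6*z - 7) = (z + 7)/(z - 7)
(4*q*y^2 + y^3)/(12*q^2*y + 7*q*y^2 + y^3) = y/(3*q + y)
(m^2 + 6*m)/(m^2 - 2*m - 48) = m/(m - 8)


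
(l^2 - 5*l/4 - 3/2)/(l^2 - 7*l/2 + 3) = (4*l + 3)/(2*(2*l - 3))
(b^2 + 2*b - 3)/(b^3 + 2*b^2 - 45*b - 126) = (b - 1)/(b^2 - b - 42)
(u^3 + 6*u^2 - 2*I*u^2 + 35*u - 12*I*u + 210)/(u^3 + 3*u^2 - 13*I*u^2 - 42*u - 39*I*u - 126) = (u^2 + u*(6 + 5*I) + 30*I)/(u^2 + u*(3 - 6*I) - 18*I)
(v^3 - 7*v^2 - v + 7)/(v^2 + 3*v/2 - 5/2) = 2*(v^2 - 6*v - 7)/(2*v + 5)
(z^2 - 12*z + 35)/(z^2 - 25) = (z - 7)/(z + 5)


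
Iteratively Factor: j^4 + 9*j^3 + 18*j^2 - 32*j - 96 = (j + 3)*(j^3 + 6*j^2 - 32) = (j + 3)*(j + 4)*(j^2 + 2*j - 8) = (j + 3)*(j + 4)^2*(j - 2)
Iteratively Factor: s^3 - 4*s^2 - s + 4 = (s - 1)*(s^2 - 3*s - 4) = (s - 1)*(s + 1)*(s - 4)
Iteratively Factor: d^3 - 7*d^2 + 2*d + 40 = (d - 4)*(d^2 - 3*d - 10) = (d - 5)*(d - 4)*(d + 2)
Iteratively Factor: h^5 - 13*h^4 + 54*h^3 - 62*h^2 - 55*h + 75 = (h + 1)*(h^4 - 14*h^3 + 68*h^2 - 130*h + 75) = (h - 1)*(h + 1)*(h^3 - 13*h^2 + 55*h - 75) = (h - 5)*(h - 1)*(h + 1)*(h^2 - 8*h + 15) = (h - 5)^2*(h - 1)*(h + 1)*(h - 3)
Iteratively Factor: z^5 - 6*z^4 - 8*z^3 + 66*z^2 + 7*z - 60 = (z + 3)*(z^4 - 9*z^3 + 19*z^2 + 9*z - 20) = (z - 4)*(z + 3)*(z^3 - 5*z^2 - z + 5) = (z - 4)*(z - 1)*(z + 3)*(z^2 - 4*z - 5) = (z - 4)*(z - 1)*(z + 1)*(z + 3)*(z - 5)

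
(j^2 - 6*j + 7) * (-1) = -j^2 + 6*j - 7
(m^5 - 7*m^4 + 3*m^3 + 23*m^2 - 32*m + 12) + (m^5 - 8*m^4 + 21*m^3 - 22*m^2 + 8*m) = 2*m^5 - 15*m^4 + 24*m^3 + m^2 - 24*m + 12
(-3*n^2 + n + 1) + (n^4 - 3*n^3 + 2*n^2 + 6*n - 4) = n^4 - 3*n^3 - n^2 + 7*n - 3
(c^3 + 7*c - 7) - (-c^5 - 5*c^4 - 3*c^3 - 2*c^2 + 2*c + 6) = c^5 + 5*c^4 + 4*c^3 + 2*c^2 + 5*c - 13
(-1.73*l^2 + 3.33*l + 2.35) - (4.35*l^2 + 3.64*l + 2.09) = -6.08*l^2 - 0.31*l + 0.26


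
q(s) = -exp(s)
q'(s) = -exp(s)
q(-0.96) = -0.38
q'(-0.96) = -0.38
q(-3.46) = -0.03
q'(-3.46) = -0.03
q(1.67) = -5.31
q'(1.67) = -5.31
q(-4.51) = -0.01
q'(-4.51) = -0.01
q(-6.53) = -0.00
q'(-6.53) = -0.00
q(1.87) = -6.49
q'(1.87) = -6.49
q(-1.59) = -0.20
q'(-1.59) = -0.20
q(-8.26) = -0.00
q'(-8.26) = -0.00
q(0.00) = -1.00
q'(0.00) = -1.00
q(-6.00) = 0.00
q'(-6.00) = 0.00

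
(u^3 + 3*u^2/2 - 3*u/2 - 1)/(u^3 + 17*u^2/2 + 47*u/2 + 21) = (2*u^2 - u - 1)/(2*u^2 + 13*u + 21)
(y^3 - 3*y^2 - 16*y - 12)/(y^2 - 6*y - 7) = (y^2 - 4*y - 12)/(y - 7)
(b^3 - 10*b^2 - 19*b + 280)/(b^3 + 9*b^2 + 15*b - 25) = (b^2 - 15*b + 56)/(b^2 + 4*b - 5)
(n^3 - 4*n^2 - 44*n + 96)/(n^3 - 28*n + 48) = (n - 8)/(n - 4)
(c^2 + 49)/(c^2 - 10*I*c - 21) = (c + 7*I)/(c - 3*I)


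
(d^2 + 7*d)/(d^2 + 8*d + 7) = d/(d + 1)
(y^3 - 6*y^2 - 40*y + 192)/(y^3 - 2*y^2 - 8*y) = (y^2 - 2*y - 48)/(y*(y + 2))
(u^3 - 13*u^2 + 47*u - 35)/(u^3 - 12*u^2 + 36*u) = (u^3 - 13*u^2 + 47*u - 35)/(u*(u^2 - 12*u + 36))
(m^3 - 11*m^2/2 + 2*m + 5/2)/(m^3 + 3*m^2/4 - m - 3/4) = 2*(2*m^2 - 9*m - 5)/(4*m^2 + 7*m + 3)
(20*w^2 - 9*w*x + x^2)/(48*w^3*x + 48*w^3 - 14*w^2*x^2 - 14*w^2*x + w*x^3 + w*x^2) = (20*w^2 - 9*w*x + x^2)/(w*(48*w^2*x + 48*w^2 - 14*w*x^2 - 14*w*x + x^3 + x^2))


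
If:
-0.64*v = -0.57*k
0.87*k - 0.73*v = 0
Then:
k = 0.00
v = 0.00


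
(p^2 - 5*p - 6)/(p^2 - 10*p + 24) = (p + 1)/(p - 4)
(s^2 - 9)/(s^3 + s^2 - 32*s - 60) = (s^2 - 9)/(s^3 + s^2 - 32*s - 60)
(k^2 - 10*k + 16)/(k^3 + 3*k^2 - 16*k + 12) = (k - 8)/(k^2 + 5*k - 6)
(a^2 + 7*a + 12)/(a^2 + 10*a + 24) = (a + 3)/(a + 6)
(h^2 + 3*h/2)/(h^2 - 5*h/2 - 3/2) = h*(2*h + 3)/(2*h^2 - 5*h - 3)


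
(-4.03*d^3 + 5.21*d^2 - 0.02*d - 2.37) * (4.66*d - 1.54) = -18.7798*d^4 + 30.4848*d^3 - 8.1166*d^2 - 11.0134*d + 3.6498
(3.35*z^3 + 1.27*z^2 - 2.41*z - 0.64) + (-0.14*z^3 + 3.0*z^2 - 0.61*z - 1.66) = 3.21*z^3 + 4.27*z^2 - 3.02*z - 2.3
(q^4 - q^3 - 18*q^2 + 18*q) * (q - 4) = q^5 - 5*q^4 - 14*q^3 + 90*q^2 - 72*q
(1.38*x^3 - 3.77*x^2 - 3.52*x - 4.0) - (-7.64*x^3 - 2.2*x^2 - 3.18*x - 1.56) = 9.02*x^3 - 1.57*x^2 - 0.34*x - 2.44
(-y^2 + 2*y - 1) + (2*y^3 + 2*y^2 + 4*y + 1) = 2*y^3 + y^2 + 6*y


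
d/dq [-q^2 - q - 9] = -2*q - 1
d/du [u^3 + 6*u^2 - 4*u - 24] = 3*u^2 + 12*u - 4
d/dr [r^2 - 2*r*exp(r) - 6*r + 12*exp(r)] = -2*r*exp(r) + 2*r + 10*exp(r) - 6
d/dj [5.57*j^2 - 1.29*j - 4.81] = 11.14*j - 1.29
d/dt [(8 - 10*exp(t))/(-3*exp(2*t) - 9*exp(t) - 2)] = (-30*exp(2*t) + 48*exp(t) + 92)*exp(t)/(9*exp(4*t) + 54*exp(3*t) + 93*exp(2*t) + 36*exp(t) + 4)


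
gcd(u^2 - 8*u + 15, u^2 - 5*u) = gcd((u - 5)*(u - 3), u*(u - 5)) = u - 5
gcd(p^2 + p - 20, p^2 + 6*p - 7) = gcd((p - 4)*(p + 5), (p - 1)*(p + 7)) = 1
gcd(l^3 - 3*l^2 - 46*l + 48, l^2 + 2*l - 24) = l + 6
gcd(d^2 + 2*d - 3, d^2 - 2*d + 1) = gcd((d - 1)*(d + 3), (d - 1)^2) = d - 1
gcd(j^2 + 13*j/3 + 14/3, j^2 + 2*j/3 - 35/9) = j + 7/3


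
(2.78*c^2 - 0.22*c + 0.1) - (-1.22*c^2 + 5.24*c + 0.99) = 4.0*c^2 - 5.46*c - 0.89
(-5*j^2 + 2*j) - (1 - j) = -5*j^2 + 3*j - 1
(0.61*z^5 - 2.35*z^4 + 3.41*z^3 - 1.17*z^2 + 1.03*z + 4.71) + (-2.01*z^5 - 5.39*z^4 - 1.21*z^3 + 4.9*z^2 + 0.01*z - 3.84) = -1.4*z^5 - 7.74*z^4 + 2.2*z^3 + 3.73*z^2 + 1.04*z + 0.87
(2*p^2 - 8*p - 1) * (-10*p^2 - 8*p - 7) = -20*p^4 + 64*p^3 + 60*p^2 + 64*p + 7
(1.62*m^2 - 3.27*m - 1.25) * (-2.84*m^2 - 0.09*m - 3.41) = -4.6008*m^4 + 9.141*m^3 - 1.6799*m^2 + 11.2632*m + 4.2625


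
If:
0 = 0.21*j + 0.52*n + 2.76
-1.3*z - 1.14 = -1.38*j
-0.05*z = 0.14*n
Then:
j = -227.33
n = 86.50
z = -242.20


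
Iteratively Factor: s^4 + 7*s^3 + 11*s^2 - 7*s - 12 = (s - 1)*(s^3 + 8*s^2 + 19*s + 12) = (s - 1)*(s + 4)*(s^2 + 4*s + 3) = (s - 1)*(s + 1)*(s + 4)*(s + 3)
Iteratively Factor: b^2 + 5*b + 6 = (b + 2)*(b + 3)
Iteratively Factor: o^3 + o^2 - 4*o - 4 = (o + 1)*(o^2 - 4) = (o + 1)*(o + 2)*(o - 2)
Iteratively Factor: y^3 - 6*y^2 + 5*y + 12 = (y - 4)*(y^2 - 2*y - 3) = (y - 4)*(y + 1)*(y - 3)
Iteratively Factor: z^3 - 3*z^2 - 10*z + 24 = (z - 2)*(z^2 - z - 12) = (z - 2)*(z + 3)*(z - 4)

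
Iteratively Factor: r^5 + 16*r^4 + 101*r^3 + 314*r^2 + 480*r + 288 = (r + 4)*(r^4 + 12*r^3 + 53*r^2 + 102*r + 72) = (r + 3)*(r + 4)*(r^3 + 9*r^2 + 26*r + 24) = (r + 3)^2*(r + 4)*(r^2 + 6*r + 8) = (r + 3)^2*(r + 4)^2*(r + 2)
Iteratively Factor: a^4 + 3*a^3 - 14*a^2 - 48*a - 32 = (a + 2)*(a^3 + a^2 - 16*a - 16) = (a + 1)*(a + 2)*(a^2 - 16) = (a - 4)*(a + 1)*(a + 2)*(a + 4)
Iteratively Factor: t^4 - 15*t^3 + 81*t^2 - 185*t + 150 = (t - 3)*(t^3 - 12*t^2 + 45*t - 50) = (t - 3)*(t - 2)*(t^2 - 10*t + 25) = (t - 5)*(t - 3)*(t - 2)*(t - 5)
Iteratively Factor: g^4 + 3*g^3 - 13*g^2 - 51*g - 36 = (g + 3)*(g^3 - 13*g - 12) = (g + 1)*(g + 3)*(g^2 - g - 12) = (g + 1)*(g + 3)^2*(g - 4)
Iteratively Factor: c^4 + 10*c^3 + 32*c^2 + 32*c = (c + 4)*(c^3 + 6*c^2 + 8*c) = (c + 4)^2*(c^2 + 2*c) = c*(c + 4)^2*(c + 2)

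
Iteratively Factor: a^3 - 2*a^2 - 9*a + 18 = (a - 3)*(a^2 + a - 6) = (a - 3)*(a + 3)*(a - 2)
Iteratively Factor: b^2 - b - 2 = (b - 2)*(b + 1)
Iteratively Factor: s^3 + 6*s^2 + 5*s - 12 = (s - 1)*(s^2 + 7*s + 12) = (s - 1)*(s + 3)*(s + 4)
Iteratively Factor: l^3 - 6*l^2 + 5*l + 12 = (l - 3)*(l^2 - 3*l - 4) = (l - 3)*(l + 1)*(l - 4)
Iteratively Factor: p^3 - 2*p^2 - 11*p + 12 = (p - 4)*(p^2 + 2*p - 3) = (p - 4)*(p - 1)*(p + 3)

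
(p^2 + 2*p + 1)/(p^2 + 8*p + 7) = (p + 1)/(p + 7)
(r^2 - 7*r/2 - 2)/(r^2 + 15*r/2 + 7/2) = (r - 4)/(r + 7)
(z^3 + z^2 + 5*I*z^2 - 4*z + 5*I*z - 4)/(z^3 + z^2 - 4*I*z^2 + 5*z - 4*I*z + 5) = (z + 4*I)/(z - 5*I)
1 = 1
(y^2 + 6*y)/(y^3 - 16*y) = (y + 6)/(y^2 - 16)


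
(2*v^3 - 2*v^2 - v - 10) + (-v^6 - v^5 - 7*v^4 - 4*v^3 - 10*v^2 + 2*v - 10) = -v^6 - v^5 - 7*v^4 - 2*v^3 - 12*v^2 + v - 20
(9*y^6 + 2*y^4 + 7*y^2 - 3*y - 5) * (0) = 0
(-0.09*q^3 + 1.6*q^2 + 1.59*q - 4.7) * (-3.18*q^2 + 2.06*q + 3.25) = 0.2862*q^5 - 5.2734*q^4 - 2.0527*q^3 + 23.4214*q^2 - 4.5145*q - 15.275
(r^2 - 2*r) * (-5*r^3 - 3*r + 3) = -5*r^5 + 10*r^4 - 3*r^3 + 9*r^2 - 6*r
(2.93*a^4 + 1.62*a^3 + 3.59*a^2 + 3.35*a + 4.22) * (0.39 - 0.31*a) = -0.9083*a^5 + 0.6405*a^4 - 0.4811*a^3 + 0.3616*a^2 - 0.00169999999999981*a + 1.6458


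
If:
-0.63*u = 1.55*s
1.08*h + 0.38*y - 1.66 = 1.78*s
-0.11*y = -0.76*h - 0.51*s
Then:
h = 0.00105064089094348*y + 0.444736289136373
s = 0.21412061357428*y - 0.662744274007144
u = 1.6305613090652 - 0.52680468419069*y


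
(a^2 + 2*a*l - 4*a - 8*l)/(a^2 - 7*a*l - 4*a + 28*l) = (a + 2*l)/(a - 7*l)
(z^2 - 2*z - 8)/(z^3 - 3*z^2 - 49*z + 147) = (z^2 - 2*z - 8)/(z^3 - 3*z^2 - 49*z + 147)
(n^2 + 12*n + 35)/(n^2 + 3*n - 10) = (n + 7)/(n - 2)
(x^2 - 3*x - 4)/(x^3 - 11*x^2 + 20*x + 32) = 1/(x - 8)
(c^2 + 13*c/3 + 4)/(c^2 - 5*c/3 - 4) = (c + 3)/(c - 3)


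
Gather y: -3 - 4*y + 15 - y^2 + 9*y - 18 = -y^2 + 5*y - 6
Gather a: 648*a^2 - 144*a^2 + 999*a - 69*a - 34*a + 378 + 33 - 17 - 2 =504*a^2 + 896*a + 392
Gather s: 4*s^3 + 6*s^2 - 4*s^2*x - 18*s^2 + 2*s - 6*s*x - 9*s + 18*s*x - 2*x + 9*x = 4*s^3 + s^2*(-4*x - 12) + s*(12*x - 7) + 7*x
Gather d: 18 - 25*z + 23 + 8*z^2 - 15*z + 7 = 8*z^2 - 40*z + 48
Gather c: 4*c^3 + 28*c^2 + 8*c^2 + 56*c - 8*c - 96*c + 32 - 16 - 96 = 4*c^3 + 36*c^2 - 48*c - 80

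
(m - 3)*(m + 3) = m^2 - 9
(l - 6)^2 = l^2 - 12*l + 36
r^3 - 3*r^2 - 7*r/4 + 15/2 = (r - 5/2)*(r - 2)*(r + 3/2)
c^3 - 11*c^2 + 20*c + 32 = (c - 8)*(c - 4)*(c + 1)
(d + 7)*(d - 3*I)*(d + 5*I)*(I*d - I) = I*d^4 - 2*d^3 + 6*I*d^3 - 12*d^2 + 8*I*d^2 + 14*d + 90*I*d - 105*I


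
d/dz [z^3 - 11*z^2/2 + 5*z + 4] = 3*z^2 - 11*z + 5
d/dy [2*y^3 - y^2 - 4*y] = 6*y^2 - 2*y - 4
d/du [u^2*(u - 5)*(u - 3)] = 2*u*(2*u^2 - 12*u + 15)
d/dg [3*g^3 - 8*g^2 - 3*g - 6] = 9*g^2 - 16*g - 3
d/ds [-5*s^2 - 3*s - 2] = -10*s - 3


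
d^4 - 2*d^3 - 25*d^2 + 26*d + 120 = (d - 5)*(d - 3)*(d + 2)*(d + 4)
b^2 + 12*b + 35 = (b + 5)*(b + 7)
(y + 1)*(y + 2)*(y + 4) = y^3 + 7*y^2 + 14*y + 8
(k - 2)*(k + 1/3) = k^2 - 5*k/3 - 2/3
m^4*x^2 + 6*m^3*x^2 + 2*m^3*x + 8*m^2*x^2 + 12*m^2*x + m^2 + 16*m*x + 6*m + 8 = (m + 2)*(m + 4)*(m*x + 1)^2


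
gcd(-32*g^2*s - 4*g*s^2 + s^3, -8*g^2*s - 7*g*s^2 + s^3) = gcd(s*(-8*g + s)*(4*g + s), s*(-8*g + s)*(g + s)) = -8*g*s + s^2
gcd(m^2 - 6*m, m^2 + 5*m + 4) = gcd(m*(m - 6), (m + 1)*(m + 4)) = 1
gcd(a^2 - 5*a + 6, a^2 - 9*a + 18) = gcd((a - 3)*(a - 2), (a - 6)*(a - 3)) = a - 3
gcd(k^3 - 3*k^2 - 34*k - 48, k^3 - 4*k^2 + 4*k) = 1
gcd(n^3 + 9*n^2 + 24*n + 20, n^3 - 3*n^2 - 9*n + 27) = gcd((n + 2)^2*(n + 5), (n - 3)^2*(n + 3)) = 1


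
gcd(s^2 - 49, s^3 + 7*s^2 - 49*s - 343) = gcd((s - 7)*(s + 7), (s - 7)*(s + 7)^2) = s^2 - 49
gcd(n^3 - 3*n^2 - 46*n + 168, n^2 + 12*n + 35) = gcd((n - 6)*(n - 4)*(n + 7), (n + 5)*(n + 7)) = n + 7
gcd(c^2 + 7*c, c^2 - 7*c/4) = c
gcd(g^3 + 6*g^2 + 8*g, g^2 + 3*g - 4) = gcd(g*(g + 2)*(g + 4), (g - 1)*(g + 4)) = g + 4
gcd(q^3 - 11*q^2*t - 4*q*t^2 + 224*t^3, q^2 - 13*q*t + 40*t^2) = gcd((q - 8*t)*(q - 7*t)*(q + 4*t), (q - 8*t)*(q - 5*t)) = q - 8*t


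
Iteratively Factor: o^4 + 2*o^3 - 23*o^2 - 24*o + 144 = (o - 3)*(o^3 + 5*o^2 - 8*o - 48) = (o - 3)*(o + 4)*(o^2 + o - 12) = (o - 3)*(o + 4)^2*(o - 3)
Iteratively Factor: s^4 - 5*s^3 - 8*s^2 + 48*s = (s - 4)*(s^3 - s^2 - 12*s) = s*(s - 4)*(s^2 - s - 12) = s*(s - 4)^2*(s + 3)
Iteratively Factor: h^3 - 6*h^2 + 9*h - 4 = (h - 4)*(h^2 - 2*h + 1) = (h - 4)*(h - 1)*(h - 1)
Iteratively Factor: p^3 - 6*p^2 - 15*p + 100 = (p - 5)*(p^2 - p - 20) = (p - 5)^2*(p + 4)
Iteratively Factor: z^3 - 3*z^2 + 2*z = (z)*(z^2 - 3*z + 2) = z*(z - 2)*(z - 1)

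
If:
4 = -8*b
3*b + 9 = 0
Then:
No Solution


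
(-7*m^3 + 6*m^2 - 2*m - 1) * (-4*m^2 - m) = 28*m^5 - 17*m^4 + 2*m^3 + 6*m^2 + m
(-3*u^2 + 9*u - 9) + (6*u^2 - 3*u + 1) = 3*u^2 + 6*u - 8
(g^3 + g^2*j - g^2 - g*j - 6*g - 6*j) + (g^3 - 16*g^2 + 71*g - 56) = 2*g^3 + g^2*j - 17*g^2 - g*j + 65*g - 6*j - 56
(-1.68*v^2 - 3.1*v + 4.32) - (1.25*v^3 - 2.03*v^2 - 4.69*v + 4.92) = -1.25*v^3 + 0.35*v^2 + 1.59*v - 0.6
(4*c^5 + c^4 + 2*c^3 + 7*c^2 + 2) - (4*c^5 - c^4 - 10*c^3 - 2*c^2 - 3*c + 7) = 2*c^4 + 12*c^3 + 9*c^2 + 3*c - 5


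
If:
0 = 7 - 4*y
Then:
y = 7/4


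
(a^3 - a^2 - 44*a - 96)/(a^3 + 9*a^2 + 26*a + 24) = (a - 8)/(a + 2)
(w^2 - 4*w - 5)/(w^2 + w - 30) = (w + 1)/(w + 6)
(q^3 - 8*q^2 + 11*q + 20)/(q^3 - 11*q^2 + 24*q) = (q^3 - 8*q^2 + 11*q + 20)/(q*(q^2 - 11*q + 24))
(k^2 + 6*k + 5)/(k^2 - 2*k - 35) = (k + 1)/(k - 7)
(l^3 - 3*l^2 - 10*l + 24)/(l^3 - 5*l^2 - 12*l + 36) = (l - 4)/(l - 6)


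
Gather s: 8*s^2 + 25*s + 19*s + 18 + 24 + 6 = 8*s^2 + 44*s + 48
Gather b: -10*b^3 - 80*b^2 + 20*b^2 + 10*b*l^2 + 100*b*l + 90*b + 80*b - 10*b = -10*b^3 - 60*b^2 + b*(10*l^2 + 100*l + 160)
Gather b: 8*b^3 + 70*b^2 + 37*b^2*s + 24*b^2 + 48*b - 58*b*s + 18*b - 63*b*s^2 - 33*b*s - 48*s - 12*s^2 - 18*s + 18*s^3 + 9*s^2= 8*b^3 + b^2*(37*s + 94) + b*(-63*s^2 - 91*s + 66) + 18*s^3 - 3*s^2 - 66*s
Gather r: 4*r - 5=4*r - 5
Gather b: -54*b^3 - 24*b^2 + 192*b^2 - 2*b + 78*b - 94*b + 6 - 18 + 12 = -54*b^3 + 168*b^2 - 18*b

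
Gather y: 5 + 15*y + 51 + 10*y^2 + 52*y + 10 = 10*y^2 + 67*y + 66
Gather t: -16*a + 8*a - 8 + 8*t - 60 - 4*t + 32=-8*a + 4*t - 36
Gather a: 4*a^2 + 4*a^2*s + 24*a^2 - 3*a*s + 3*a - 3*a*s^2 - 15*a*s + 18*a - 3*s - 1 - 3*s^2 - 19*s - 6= a^2*(4*s + 28) + a*(-3*s^2 - 18*s + 21) - 3*s^2 - 22*s - 7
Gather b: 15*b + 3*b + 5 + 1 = 18*b + 6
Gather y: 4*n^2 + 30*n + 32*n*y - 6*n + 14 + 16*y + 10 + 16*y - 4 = 4*n^2 + 24*n + y*(32*n + 32) + 20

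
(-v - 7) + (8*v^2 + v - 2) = 8*v^2 - 9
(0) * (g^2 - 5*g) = 0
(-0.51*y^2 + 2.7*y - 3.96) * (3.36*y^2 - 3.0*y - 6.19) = -1.7136*y^4 + 10.602*y^3 - 18.2487*y^2 - 4.833*y + 24.5124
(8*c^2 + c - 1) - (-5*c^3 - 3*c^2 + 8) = 5*c^3 + 11*c^2 + c - 9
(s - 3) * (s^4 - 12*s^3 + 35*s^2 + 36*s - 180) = s^5 - 15*s^4 + 71*s^3 - 69*s^2 - 288*s + 540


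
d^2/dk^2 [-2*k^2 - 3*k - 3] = -4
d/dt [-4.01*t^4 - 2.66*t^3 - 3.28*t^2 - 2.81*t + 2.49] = -16.04*t^3 - 7.98*t^2 - 6.56*t - 2.81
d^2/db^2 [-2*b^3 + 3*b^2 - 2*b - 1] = 6 - 12*b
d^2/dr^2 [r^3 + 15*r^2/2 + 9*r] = 6*r + 15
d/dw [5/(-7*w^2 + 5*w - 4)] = 5*(14*w - 5)/(7*w^2 - 5*w + 4)^2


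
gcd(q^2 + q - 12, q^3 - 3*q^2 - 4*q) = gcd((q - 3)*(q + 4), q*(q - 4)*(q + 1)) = 1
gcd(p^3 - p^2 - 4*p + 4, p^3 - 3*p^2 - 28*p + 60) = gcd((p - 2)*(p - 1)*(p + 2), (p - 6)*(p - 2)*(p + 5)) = p - 2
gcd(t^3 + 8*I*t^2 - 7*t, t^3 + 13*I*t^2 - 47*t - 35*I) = t^2 + 8*I*t - 7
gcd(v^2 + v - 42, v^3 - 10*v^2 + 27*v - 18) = v - 6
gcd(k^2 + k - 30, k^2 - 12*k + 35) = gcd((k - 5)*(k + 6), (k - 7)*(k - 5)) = k - 5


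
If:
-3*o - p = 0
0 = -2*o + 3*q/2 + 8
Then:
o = 3*q/4 + 4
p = -9*q/4 - 12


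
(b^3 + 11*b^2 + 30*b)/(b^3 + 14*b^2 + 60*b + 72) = b*(b + 5)/(b^2 + 8*b + 12)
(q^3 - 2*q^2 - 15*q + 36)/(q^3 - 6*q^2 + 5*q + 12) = (q^2 + q - 12)/(q^2 - 3*q - 4)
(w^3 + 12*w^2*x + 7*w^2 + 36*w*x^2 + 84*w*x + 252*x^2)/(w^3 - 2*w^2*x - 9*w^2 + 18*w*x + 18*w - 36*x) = (w^3 + 12*w^2*x + 7*w^2 + 36*w*x^2 + 84*w*x + 252*x^2)/(w^3 - 2*w^2*x - 9*w^2 + 18*w*x + 18*w - 36*x)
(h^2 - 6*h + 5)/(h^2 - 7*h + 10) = (h - 1)/(h - 2)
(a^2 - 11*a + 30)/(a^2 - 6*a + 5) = (a - 6)/(a - 1)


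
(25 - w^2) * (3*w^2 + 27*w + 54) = -3*w^4 - 27*w^3 + 21*w^2 + 675*w + 1350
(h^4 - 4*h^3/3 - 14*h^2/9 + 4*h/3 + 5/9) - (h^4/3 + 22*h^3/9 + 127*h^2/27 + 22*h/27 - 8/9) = 2*h^4/3 - 34*h^3/9 - 169*h^2/27 + 14*h/27 + 13/9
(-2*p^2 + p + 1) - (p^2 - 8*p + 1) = -3*p^2 + 9*p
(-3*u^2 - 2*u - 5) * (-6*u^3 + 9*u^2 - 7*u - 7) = 18*u^5 - 15*u^4 + 33*u^3 - 10*u^2 + 49*u + 35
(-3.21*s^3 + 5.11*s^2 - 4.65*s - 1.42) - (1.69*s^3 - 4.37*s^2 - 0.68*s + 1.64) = -4.9*s^3 + 9.48*s^2 - 3.97*s - 3.06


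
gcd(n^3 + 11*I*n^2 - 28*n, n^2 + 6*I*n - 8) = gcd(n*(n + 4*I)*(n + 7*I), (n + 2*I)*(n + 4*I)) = n + 4*I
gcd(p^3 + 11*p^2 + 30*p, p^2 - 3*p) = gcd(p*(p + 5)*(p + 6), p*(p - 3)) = p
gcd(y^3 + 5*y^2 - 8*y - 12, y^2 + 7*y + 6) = y^2 + 7*y + 6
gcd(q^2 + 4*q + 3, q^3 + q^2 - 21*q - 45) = q + 3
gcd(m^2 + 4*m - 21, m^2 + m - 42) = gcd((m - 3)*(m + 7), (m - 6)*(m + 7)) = m + 7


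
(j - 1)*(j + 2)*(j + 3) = j^3 + 4*j^2 + j - 6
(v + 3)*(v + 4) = v^2 + 7*v + 12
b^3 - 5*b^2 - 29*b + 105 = (b - 7)*(b - 3)*(b + 5)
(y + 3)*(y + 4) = y^2 + 7*y + 12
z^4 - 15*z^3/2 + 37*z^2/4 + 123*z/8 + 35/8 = (z - 5)*(z - 7/2)*(z + 1/2)^2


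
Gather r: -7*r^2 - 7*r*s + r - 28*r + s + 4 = -7*r^2 + r*(-7*s - 27) + s + 4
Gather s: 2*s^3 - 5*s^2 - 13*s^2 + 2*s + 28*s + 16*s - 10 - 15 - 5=2*s^3 - 18*s^2 + 46*s - 30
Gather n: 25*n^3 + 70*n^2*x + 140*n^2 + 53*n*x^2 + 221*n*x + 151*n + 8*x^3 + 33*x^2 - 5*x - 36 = 25*n^3 + n^2*(70*x + 140) + n*(53*x^2 + 221*x + 151) + 8*x^3 + 33*x^2 - 5*x - 36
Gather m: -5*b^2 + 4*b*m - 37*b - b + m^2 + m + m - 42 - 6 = -5*b^2 - 38*b + m^2 + m*(4*b + 2) - 48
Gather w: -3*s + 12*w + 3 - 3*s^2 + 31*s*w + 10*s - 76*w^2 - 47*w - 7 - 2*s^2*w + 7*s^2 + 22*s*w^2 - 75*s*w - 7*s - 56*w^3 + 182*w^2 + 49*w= 4*s^2 - 56*w^3 + w^2*(22*s + 106) + w*(-2*s^2 - 44*s + 14) - 4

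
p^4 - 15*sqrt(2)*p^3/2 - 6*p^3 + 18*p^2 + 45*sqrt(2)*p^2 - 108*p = p*(p - 6)*(p - 6*sqrt(2))*(p - 3*sqrt(2)/2)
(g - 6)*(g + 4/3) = g^2 - 14*g/3 - 8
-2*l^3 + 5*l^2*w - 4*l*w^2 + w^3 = (-2*l + w)*(-l + w)^2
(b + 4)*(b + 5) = b^2 + 9*b + 20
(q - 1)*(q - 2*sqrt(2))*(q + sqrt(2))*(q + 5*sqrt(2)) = q^4 - q^3 + 4*sqrt(2)*q^3 - 14*q^2 - 4*sqrt(2)*q^2 - 20*sqrt(2)*q + 14*q + 20*sqrt(2)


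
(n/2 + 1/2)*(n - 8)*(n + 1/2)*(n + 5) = n^4/2 - 3*n^3/4 - 22*n^2 - 123*n/4 - 10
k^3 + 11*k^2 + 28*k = k*(k + 4)*(k + 7)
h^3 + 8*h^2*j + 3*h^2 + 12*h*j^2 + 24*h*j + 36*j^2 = (h + 3)*(h + 2*j)*(h + 6*j)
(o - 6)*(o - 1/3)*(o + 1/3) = o^3 - 6*o^2 - o/9 + 2/3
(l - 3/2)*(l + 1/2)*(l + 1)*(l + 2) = l^4 + 2*l^3 - 7*l^2/4 - 17*l/4 - 3/2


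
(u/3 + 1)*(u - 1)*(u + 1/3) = u^3/3 + 7*u^2/9 - 7*u/9 - 1/3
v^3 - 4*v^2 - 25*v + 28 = (v - 7)*(v - 1)*(v + 4)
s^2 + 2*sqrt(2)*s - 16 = (s - 2*sqrt(2))*(s + 4*sqrt(2))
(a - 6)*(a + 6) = a^2 - 36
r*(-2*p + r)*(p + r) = -2*p^2*r - p*r^2 + r^3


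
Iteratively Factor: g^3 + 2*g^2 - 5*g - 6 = (g + 1)*(g^2 + g - 6) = (g + 1)*(g + 3)*(g - 2)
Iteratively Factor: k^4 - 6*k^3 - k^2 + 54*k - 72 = (k - 2)*(k^3 - 4*k^2 - 9*k + 36) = (k - 4)*(k - 2)*(k^2 - 9) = (k - 4)*(k - 2)*(k + 3)*(k - 3)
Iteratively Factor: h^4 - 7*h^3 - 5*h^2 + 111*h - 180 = (h - 3)*(h^3 - 4*h^2 - 17*h + 60) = (h - 5)*(h - 3)*(h^2 + h - 12) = (h - 5)*(h - 3)*(h + 4)*(h - 3)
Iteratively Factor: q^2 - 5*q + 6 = (q - 2)*(q - 3)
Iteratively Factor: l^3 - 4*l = (l - 2)*(l^2 + 2*l) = l*(l - 2)*(l + 2)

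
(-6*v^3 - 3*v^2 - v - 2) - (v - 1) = -6*v^3 - 3*v^2 - 2*v - 1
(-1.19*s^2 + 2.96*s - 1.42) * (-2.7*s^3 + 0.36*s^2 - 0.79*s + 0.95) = 3.213*s^5 - 8.4204*s^4 + 5.8397*s^3 - 3.9801*s^2 + 3.9338*s - 1.349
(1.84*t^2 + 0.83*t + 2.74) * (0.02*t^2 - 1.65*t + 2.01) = 0.0368*t^4 - 3.0194*t^3 + 2.3837*t^2 - 2.8527*t + 5.5074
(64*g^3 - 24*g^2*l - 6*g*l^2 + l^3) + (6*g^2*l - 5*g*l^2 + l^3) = 64*g^3 - 18*g^2*l - 11*g*l^2 + 2*l^3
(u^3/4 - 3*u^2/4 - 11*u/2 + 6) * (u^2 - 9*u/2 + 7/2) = u^5/4 - 15*u^4/8 - 5*u^3/4 + 225*u^2/8 - 185*u/4 + 21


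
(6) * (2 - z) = 12 - 6*z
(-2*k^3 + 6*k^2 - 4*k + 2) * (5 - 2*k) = 4*k^4 - 22*k^3 + 38*k^2 - 24*k + 10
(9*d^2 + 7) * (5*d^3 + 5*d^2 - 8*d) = 45*d^5 + 45*d^4 - 37*d^3 + 35*d^2 - 56*d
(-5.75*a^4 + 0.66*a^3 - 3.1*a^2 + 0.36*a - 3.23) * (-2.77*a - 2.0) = 15.9275*a^5 + 9.6718*a^4 + 7.267*a^3 + 5.2028*a^2 + 8.2271*a + 6.46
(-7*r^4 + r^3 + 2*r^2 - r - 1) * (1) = -7*r^4 + r^3 + 2*r^2 - r - 1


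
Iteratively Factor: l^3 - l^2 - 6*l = (l + 2)*(l^2 - 3*l) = l*(l + 2)*(l - 3)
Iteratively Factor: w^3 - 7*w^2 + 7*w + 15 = (w - 3)*(w^2 - 4*w - 5) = (w - 5)*(w - 3)*(w + 1)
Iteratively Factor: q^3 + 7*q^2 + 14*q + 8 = (q + 4)*(q^2 + 3*q + 2) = (q + 1)*(q + 4)*(q + 2)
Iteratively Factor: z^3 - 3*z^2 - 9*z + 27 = (z - 3)*(z^2 - 9) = (z - 3)*(z + 3)*(z - 3)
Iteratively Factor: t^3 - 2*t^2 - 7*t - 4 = (t + 1)*(t^2 - 3*t - 4) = (t - 4)*(t + 1)*(t + 1)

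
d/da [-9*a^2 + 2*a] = 2 - 18*a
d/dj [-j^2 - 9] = -2*j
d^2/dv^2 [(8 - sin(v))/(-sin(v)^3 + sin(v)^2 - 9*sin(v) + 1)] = (-4*sin(v)^7 + 75*sin(v)^6 - 47*sin(v)^5 + 52*sin(v)^4 - 26*sin(v)^3 + 139*sin(v)^2 + 449*sin(v) - 1262)/(sin(v)^3 - sin(v)^2 + 9*sin(v) - 1)^3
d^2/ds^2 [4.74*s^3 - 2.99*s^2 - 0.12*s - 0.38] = 28.44*s - 5.98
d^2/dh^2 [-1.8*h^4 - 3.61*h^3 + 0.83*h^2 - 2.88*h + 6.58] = -21.6*h^2 - 21.66*h + 1.66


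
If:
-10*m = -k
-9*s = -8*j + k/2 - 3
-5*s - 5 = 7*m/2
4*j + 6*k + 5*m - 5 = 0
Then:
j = -55/36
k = 200/117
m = 20/117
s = -131/117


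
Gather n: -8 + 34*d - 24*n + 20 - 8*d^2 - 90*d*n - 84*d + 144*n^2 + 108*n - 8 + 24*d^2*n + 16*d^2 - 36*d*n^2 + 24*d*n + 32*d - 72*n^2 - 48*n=8*d^2 - 18*d + n^2*(72 - 36*d) + n*(24*d^2 - 66*d + 36) + 4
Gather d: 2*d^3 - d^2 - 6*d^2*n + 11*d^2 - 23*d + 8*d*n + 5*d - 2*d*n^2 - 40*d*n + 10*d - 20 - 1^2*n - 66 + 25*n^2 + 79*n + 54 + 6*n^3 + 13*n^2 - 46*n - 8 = 2*d^3 + d^2*(10 - 6*n) + d*(-2*n^2 - 32*n - 8) + 6*n^3 + 38*n^2 + 32*n - 40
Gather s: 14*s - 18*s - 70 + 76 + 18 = 24 - 4*s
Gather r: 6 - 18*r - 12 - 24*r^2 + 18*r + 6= -24*r^2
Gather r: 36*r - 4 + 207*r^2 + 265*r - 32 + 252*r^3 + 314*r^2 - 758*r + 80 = 252*r^3 + 521*r^2 - 457*r + 44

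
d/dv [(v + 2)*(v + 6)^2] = (v + 6)*(3*v + 10)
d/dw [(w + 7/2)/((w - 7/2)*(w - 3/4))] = 32*(-2*w^2 - 14*w + 35)/(64*w^4 - 544*w^3 + 1492*w^2 - 1428*w + 441)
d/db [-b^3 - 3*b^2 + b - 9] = -3*b^2 - 6*b + 1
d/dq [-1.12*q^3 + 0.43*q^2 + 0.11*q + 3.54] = -3.36*q^2 + 0.86*q + 0.11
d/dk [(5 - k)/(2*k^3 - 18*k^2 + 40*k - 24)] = (k^3 - 12*k^2 + 45*k - 44)/(k^6 - 18*k^5 + 121*k^4 - 384*k^3 + 616*k^2 - 480*k + 144)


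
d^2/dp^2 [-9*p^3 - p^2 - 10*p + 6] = -54*p - 2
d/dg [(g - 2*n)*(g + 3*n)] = 2*g + n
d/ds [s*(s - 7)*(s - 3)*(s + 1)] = 4*s^3 - 27*s^2 + 22*s + 21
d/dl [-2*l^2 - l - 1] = -4*l - 1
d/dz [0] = 0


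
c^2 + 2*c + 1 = (c + 1)^2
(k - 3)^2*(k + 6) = k^3 - 27*k + 54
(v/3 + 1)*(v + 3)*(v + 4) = v^3/3 + 10*v^2/3 + 11*v + 12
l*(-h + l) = -h*l + l^2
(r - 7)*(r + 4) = r^2 - 3*r - 28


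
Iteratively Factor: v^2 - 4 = (v + 2)*(v - 2)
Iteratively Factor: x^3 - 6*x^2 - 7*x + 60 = (x - 5)*(x^2 - x - 12) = (x - 5)*(x - 4)*(x + 3)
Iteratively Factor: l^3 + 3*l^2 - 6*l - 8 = (l + 4)*(l^2 - l - 2) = (l + 1)*(l + 4)*(l - 2)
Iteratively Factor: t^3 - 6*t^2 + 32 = (t - 4)*(t^2 - 2*t - 8) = (t - 4)^2*(t + 2)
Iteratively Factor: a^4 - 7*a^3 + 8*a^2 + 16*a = (a - 4)*(a^3 - 3*a^2 - 4*a) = (a - 4)^2*(a^2 + a) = a*(a - 4)^2*(a + 1)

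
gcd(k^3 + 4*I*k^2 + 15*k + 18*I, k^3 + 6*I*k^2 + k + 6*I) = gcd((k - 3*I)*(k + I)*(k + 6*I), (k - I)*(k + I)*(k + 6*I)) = k^2 + 7*I*k - 6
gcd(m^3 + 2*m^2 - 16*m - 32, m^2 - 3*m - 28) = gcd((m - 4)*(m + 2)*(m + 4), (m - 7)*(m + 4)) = m + 4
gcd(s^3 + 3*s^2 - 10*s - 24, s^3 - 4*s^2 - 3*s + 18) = s^2 - s - 6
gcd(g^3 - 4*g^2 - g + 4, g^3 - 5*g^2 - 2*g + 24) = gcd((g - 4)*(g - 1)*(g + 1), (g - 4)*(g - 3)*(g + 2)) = g - 4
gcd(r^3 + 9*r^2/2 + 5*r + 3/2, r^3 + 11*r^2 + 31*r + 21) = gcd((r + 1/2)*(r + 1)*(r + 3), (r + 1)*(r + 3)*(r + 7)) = r^2 + 4*r + 3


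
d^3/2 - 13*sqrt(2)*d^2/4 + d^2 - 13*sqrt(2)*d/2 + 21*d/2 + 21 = (d/2 + 1)*(d - 7*sqrt(2)/2)*(d - 3*sqrt(2))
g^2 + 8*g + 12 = (g + 2)*(g + 6)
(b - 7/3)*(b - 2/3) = b^2 - 3*b + 14/9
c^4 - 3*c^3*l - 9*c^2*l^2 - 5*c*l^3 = c*(c - 5*l)*(c + l)^2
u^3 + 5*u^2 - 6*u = u*(u - 1)*(u + 6)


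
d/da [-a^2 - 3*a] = -2*a - 3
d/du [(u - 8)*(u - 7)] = 2*u - 15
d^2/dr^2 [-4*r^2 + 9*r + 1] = -8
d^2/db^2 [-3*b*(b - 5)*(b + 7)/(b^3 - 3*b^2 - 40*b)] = 30*(-b^3 - 3*b^2 - 111*b + 71)/(b^6 - 9*b^5 - 93*b^4 + 693*b^3 + 3720*b^2 - 14400*b - 64000)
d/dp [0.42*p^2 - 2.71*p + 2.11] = 0.84*p - 2.71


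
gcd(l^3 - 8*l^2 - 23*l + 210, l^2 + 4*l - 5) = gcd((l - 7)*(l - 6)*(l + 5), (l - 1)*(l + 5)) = l + 5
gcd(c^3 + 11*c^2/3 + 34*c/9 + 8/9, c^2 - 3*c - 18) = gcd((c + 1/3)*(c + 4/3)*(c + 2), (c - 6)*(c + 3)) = 1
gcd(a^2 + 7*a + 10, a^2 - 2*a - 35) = a + 5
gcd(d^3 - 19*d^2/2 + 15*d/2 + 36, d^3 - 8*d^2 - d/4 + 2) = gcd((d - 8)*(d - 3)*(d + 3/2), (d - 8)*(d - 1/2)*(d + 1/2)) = d - 8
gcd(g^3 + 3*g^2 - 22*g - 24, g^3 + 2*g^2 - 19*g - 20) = g^2 - 3*g - 4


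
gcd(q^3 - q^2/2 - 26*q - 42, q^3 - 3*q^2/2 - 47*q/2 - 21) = q^2 - 5*q/2 - 21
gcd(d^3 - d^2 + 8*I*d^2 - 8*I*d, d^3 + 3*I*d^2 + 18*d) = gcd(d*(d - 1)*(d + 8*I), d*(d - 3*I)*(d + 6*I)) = d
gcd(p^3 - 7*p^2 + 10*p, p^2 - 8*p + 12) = p - 2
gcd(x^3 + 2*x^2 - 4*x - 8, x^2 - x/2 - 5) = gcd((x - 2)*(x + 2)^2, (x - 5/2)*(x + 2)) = x + 2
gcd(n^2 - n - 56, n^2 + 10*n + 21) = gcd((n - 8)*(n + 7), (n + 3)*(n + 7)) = n + 7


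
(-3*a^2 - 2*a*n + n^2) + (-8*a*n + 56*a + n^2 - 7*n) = -3*a^2 - 10*a*n + 56*a + 2*n^2 - 7*n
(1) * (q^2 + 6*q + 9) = q^2 + 6*q + 9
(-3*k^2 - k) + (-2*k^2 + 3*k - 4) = -5*k^2 + 2*k - 4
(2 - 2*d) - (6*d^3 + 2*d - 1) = -6*d^3 - 4*d + 3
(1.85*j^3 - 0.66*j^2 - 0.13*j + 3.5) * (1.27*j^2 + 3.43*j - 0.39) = 2.3495*j^5 + 5.5073*j^4 - 3.1504*j^3 + 4.2565*j^2 + 12.0557*j - 1.365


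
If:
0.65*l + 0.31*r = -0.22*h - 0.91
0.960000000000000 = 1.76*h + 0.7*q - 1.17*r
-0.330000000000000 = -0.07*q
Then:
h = 0.664772727272727*r - 1.32954545454545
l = -0.701923076923077*r - 0.95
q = 4.71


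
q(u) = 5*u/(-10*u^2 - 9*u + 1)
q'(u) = 5*u*(20*u + 9)/(-10*u^2 - 9*u + 1)^2 + 5/(-10*u^2 - 9*u + 1) = 5*(10*u^2 + 1)/(100*u^4 + 180*u^3 + 61*u^2 - 18*u + 1)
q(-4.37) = 0.15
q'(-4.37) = 0.04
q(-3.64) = 0.18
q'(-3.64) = 0.07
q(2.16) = -0.17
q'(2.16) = 0.06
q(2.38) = -0.15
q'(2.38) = 0.05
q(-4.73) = 0.13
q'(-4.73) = 0.03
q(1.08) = -0.26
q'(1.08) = 0.15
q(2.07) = -0.17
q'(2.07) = 0.06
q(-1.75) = 0.63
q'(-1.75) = 0.82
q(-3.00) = 0.24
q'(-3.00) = 0.12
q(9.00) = -0.05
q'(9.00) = 0.01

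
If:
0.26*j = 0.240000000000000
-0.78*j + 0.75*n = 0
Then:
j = 0.92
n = 0.96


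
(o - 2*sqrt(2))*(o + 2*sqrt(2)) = o^2 - 8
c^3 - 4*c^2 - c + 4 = (c - 4)*(c - 1)*(c + 1)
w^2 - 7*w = w*(w - 7)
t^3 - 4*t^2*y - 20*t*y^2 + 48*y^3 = (t - 6*y)*(t - 2*y)*(t + 4*y)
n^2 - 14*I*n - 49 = (n - 7*I)^2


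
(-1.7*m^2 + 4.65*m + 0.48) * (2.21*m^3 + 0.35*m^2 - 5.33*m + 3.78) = -3.757*m^5 + 9.6815*m^4 + 11.7493*m^3 - 31.0425*m^2 + 15.0186*m + 1.8144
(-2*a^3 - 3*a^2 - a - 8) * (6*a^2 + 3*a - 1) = -12*a^5 - 24*a^4 - 13*a^3 - 48*a^2 - 23*a + 8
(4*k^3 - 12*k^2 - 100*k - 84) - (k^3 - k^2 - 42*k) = 3*k^3 - 11*k^2 - 58*k - 84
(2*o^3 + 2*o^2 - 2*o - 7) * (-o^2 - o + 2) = -2*o^5 - 4*o^4 + 4*o^3 + 13*o^2 + 3*o - 14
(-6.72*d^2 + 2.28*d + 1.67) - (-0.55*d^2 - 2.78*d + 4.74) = -6.17*d^2 + 5.06*d - 3.07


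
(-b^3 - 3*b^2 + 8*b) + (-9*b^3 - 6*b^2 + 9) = -10*b^3 - 9*b^2 + 8*b + 9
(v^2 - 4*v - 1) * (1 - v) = -v^3 + 5*v^2 - 3*v - 1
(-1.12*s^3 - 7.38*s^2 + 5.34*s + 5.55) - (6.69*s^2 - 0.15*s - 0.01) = -1.12*s^3 - 14.07*s^2 + 5.49*s + 5.56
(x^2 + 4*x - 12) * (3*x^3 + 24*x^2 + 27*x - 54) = 3*x^5 + 36*x^4 + 87*x^3 - 234*x^2 - 540*x + 648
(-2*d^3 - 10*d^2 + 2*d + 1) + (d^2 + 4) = -2*d^3 - 9*d^2 + 2*d + 5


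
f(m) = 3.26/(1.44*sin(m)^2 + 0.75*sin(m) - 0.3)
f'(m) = 3.26*(-2.88*sin(m)*cos(m) - 0.75*cos(m))/(1.44*sin(m)^2 + 0.75*sin(m) - 0.3)^2 = -(9.3888*sin(m) + 2.445)*cos(m)/(1.44*sin(m)^2 + 0.75*sin(m) - 0.3)^2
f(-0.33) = -8.32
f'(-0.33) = 3.68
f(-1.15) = 15.15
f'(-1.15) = 54.05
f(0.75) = 3.70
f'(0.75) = -8.35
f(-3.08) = -9.57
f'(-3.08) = 16.05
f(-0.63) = -13.47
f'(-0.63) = 42.57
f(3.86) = -19.20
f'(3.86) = -97.50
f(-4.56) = 1.76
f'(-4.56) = 0.52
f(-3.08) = -9.57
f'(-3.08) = 16.05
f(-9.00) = -8.94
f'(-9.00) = -9.77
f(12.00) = -11.33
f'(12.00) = 26.41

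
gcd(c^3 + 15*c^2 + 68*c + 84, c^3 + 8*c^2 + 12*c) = c^2 + 8*c + 12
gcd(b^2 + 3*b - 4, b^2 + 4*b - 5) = b - 1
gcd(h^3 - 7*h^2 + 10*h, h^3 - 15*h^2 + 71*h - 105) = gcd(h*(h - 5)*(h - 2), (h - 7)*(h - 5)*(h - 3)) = h - 5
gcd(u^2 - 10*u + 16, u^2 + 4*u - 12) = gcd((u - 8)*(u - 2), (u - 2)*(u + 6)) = u - 2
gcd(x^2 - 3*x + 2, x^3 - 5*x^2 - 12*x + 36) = x - 2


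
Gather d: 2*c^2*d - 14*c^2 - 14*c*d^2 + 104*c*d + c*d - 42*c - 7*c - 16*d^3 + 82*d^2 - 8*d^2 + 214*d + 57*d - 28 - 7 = -14*c^2 - 49*c - 16*d^3 + d^2*(74 - 14*c) + d*(2*c^2 + 105*c + 271) - 35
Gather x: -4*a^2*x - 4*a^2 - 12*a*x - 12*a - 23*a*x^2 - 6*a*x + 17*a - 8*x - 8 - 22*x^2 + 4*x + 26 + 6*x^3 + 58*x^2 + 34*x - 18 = -4*a^2 + 5*a + 6*x^3 + x^2*(36 - 23*a) + x*(-4*a^2 - 18*a + 30)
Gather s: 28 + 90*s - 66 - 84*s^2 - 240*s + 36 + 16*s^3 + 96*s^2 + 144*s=16*s^3 + 12*s^2 - 6*s - 2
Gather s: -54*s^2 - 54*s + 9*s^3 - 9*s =9*s^3 - 54*s^2 - 63*s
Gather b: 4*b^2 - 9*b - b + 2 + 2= 4*b^2 - 10*b + 4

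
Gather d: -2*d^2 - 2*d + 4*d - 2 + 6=-2*d^2 + 2*d + 4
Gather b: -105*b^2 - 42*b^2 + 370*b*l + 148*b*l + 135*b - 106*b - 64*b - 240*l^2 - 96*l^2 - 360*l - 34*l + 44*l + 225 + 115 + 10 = -147*b^2 + b*(518*l - 35) - 336*l^2 - 350*l + 350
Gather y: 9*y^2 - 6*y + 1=9*y^2 - 6*y + 1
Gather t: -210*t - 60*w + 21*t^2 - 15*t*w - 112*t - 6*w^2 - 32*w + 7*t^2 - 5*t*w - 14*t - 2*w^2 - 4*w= 28*t^2 + t*(-20*w - 336) - 8*w^2 - 96*w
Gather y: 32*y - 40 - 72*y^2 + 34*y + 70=-72*y^2 + 66*y + 30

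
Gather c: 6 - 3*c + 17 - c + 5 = 28 - 4*c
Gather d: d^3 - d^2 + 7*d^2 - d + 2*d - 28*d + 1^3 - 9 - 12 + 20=d^3 + 6*d^2 - 27*d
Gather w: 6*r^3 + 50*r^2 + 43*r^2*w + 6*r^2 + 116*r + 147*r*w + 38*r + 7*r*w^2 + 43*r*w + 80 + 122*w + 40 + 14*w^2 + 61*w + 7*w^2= 6*r^3 + 56*r^2 + 154*r + w^2*(7*r + 21) + w*(43*r^2 + 190*r + 183) + 120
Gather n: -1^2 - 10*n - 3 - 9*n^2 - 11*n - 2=-9*n^2 - 21*n - 6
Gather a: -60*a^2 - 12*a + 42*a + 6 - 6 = -60*a^2 + 30*a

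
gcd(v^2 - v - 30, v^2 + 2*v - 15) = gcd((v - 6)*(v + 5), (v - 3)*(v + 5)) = v + 5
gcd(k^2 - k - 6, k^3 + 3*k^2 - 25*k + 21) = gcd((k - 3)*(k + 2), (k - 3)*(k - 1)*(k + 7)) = k - 3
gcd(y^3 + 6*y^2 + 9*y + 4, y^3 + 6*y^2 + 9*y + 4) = y^3 + 6*y^2 + 9*y + 4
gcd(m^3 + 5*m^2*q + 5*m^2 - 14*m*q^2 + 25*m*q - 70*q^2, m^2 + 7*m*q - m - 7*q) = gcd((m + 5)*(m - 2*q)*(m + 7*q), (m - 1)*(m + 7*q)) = m + 7*q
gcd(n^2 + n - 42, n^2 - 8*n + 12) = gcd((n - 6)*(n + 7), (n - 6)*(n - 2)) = n - 6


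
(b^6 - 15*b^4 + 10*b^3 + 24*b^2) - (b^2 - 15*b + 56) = b^6 - 15*b^4 + 10*b^3 + 23*b^2 + 15*b - 56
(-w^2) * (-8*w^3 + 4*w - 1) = 8*w^5 - 4*w^3 + w^2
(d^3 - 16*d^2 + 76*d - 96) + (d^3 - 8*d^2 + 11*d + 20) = 2*d^3 - 24*d^2 + 87*d - 76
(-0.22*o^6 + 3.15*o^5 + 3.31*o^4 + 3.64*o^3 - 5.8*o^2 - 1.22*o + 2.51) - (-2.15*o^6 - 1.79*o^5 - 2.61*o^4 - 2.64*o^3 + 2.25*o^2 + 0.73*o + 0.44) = 1.93*o^6 + 4.94*o^5 + 5.92*o^4 + 6.28*o^3 - 8.05*o^2 - 1.95*o + 2.07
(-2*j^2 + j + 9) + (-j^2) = -3*j^2 + j + 9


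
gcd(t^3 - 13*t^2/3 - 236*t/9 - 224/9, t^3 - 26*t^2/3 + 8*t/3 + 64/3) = t^2 - 20*t/3 - 32/3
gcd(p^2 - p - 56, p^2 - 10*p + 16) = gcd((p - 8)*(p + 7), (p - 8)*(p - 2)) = p - 8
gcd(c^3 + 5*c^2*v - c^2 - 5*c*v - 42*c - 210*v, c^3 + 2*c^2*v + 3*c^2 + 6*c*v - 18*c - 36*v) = c + 6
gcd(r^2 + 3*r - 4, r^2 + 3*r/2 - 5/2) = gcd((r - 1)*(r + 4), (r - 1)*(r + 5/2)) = r - 1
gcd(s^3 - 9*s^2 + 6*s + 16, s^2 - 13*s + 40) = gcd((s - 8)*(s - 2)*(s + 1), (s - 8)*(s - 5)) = s - 8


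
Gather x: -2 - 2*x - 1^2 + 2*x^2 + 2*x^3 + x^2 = 2*x^3 + 3*x^2 - 2*x - 3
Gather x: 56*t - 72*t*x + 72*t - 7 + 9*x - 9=128*t + x*(9 - 72*t) - 16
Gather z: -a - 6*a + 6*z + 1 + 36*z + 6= -7*a + 42*z + 7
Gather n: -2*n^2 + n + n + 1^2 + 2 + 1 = -2*n^2 + 2*n + 4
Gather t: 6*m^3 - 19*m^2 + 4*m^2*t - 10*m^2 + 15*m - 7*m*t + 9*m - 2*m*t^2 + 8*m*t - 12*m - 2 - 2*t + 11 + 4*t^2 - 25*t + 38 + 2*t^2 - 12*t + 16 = 6*m^3 - 29*m^2 + 12*m + t^2*(6 - 2*m) + t*(4*m^2 + m - 39) + 63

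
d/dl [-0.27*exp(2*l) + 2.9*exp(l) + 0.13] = (2.9 - 0.54*exp(l))*exp(l)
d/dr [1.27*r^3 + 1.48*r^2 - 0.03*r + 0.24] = 3.81*r^2 + 2.96*r - 0.03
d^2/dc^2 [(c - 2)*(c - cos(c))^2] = 2*(c - 2)*(c - cos(c))*cos(c) + 2*(c - 2)*(sin(c) + 1)^2 + 4*(c - cos(c))*(sin(c) + 1)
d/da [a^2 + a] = 2*a + 1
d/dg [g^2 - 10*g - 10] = 2*g - 10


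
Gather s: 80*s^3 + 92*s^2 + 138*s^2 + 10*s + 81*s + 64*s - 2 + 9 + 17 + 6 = 80*s^3 + 230*s^2 + 155*s + 30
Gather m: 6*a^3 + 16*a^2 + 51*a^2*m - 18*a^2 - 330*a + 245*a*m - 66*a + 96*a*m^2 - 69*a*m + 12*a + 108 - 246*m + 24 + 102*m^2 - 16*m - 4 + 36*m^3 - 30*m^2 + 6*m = 6*a^3 - 2*a^2 - 384*a + 36*m^3 + m^2*(96*a + 72) + m*(51*a^2 + 176*a - 256) + 128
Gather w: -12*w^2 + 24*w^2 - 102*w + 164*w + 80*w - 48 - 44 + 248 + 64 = 12*w^2 + 142*w + 220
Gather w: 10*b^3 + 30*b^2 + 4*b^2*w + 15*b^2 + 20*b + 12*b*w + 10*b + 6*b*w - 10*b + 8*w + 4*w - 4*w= 10*b^3 + 45*b^2 + 20*b + w*(4*b^2 + 18*b + 8)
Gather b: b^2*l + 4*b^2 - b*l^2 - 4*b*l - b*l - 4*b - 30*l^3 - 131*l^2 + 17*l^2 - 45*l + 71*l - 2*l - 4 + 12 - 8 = b^2*(l + 4) + b*(-l^2 - 5*l - 4) - 30*l^3 - 114*l^2 + 24*l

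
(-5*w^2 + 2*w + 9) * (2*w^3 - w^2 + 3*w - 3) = -10*w^5 + 9*w^4 + w^3 + 12*w^2 + 21*w - 27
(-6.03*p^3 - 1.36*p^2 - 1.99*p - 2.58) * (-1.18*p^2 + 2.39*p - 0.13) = 7.1154*p^5 - 12.8069*p^4 - 0.118300000000001*p^3 - 1.5349*p^2 - 5.9075*p + 0.3354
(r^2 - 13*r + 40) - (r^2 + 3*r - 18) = 58 - 16*r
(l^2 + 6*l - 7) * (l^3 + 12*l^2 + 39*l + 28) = l^5 + 18*l^4 + 104*l^3 + 178*l^2 - 105*l - 196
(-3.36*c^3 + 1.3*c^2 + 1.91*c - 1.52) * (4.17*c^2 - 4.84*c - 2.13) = -14.0112*c^5 + 21.6834*c^4 + 8.8295*c^3 - 18.3518*c^2 + 3.2885*c + 3.2376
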